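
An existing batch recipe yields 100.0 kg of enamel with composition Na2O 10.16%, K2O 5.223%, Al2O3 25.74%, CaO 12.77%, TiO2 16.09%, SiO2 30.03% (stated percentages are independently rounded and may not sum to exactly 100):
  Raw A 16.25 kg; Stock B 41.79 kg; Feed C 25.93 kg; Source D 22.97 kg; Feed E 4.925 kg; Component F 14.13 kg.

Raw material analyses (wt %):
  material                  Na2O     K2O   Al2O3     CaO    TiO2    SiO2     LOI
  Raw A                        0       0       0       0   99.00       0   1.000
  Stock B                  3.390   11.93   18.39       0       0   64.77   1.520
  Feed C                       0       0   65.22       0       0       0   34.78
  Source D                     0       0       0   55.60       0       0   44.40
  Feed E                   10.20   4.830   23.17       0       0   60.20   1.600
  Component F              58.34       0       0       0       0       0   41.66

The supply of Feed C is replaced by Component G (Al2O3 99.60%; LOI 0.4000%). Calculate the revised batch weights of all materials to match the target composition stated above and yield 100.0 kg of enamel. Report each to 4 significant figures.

Revised batch per 100.0 kg enamel:
  Raw A: 16.25 kg
  Stock B: 41.79 kg
  Component G: 16.98 kg
  Source D: 22.97 kg
  Feed E: 4.925 kg
  Component F: 14.13 kg
Total batch = 117.0 kg; LOI loss = 17.03 kg

The intermediate values are shown (rounded to four significant digits) on the page — each numeric step holds exact precision all the way through — each reported number undergoes a single rounding. Derived quantities are carried from the weighed amounts at 100.0 kg of glass in full precision (LOI, glass mass, totals, six oxide percentages, yield) as written in the problem or the answer.
Oxide-by-oxide targets in 100.0 kg enamel:
  Na2O: 10.16% × 100.0 = 10.16 kg
  K2O: 5.223% × 100.0 = 5.223 kg
  Al2O3: 25.74% × 100.0 = 25.74 kg
  CaO: 12.77% × 100.0 = 12.77 kg
  TiO2: 16.09% × 100.0 = 16.09 kg
  SiO2: 30.03% × 100.0 = 30.03 kg
Oxide-by-oxide audit working from each reported weight, against the basis in use (every target is met by its sum net of answer rounding effects):
  Na2O: 41.79·0.03390 + 4.925·0.1020 + 14.13·0.5834 = 10.16 kg (target 10.16 kg)
  K2O: 41.79·0.1193 + 4.925·0.04830 = 5.223 kg (target 5.223 kg)
  Al2O3: 41.79·0.1839 + 16.98·0.9960 + 4.925·0.2317 = 25.74 kg (target 25.74 kg)
  CaO: 22.97·0.5560 = 12.77 kg (target 12.77 kg)
  TiO2: 16.25·0.9900 = 16.09 kg (target 16.09 kg)
  SiO2: 41.79·0.6477 + 4.925·0.6020 = 30.03 kg (target 30.03 kg)
The glass-mass cross-check: batch total minus LOI = 100.0 kg (per-oxide target masses sum to 100.0 kg; against the stated basis, 100.0 kg — deltas are rounding alone).
Whole-batch sum: Σ batch = 117.0 kg; LOI removed, Σ of batch·LOI: 17.03 kg; glass ÷ batch gives a yield of 85.45%.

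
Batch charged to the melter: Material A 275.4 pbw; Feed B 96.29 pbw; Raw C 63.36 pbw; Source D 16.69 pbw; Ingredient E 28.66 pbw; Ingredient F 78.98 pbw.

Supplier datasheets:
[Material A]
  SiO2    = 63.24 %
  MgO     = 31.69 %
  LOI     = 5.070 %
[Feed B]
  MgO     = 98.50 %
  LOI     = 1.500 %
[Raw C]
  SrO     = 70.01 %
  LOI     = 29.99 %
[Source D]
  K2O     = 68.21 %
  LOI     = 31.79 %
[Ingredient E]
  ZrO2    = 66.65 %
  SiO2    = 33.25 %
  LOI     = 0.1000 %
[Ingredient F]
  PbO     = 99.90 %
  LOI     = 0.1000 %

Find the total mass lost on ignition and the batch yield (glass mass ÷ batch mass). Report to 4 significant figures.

The working math carries full precision through every step; working values are displayed, with 4-significant-digit rounding, alongside each step; each reported result is rounded once only; the derived quantities (the six compositions, totals, ignition loss, glass mass, yield) are carried from the weighed amounts on 519.6 pbw of glass in full float precision exactly as shown in either problem or answer.
LOI of each material in turn:
  Material A: 275.4 × 0.05070 = 13.96 pbw
  Feed B: 96.29 × 0.01500 = 1.444 pbw
  Raw C: 63.36 × 0.2999 = 19.00 pbw
  Source D: 16.69 × 0.3179 = 5.306 pbw
  Ingredient E: 28.66 × 0.001000 = 0.02866 pbw
  Ingredient F: 78.98 × 0.001000 = 0.07898 pbw
Total LOI = 39.82 pbw
Glass = batch − LOI = 559.4 − 39.82 = 519.6 pbw

LOI loss = 39.82 pbw; glass = 519.6 pbw; yield = 92.88%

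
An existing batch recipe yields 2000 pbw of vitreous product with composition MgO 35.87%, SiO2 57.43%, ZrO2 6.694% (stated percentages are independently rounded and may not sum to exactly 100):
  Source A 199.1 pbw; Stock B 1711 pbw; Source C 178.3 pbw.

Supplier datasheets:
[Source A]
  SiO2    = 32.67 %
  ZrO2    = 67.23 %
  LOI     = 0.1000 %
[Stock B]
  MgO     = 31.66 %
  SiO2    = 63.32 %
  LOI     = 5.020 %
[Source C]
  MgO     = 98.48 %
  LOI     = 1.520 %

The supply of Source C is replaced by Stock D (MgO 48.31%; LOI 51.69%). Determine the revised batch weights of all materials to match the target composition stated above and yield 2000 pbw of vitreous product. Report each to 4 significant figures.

In-progress results are displayed with 4-significant-digit rounding at each printed step. All arithmetic keeps full precision in every operation. Each reported result includes exactly one rounding — derived quantities (the three compositions, yield, net glass mass, LOI, the totals) are re-derived in exact precision from the weighed amounts on 2000 pbw of glass, as written in the question or the answer.
Oxide mass targets, per 2000 pbw vitreous product:
  MgO: 35.87% × 2000 = 717.4 pbw
  SiO2: 57.43% × 2000 = 1149 pbw
  ZrO2: 6.694% × 2000 = 133.9 pbw
Oxide-by-oxide audit given the weights on record, for the quoted basis mass (delivered sums recover each target given rounding of the digits):
  MgO: 1711·0.3166 + 363.5·0.4831 = 717.3 pbw (target 717.4 pbw)
  SiO2: 199.1·0.3267 + 1711·0.6332 = 1148 pbw (target 1149 pbw)
  ZrO2: 199.1·0.6723 = 133.9 pbw (target 133.9 pbw)
The glass-mass cross-check: batch Σ − ignition loss = 2000 pbw (per-oxide target masses sum to 2000 pbw; against the stated basis, 2000 pbw — differing by rounding only).
Batch total: Σ batch = 2274 pbw; LOI removed, Σ of batch·LOI: 274.0 pbw; as yield: glass ÷ batch → 87.95%.

Revised batch per 2000 pbw vitreous product:
  Source A: 199.1 pbw
  Stock B: 1711 pbw
  Stock D: 363.5 pbw
Total batch = 2274 pbw; LOI loss = 274.0 pbw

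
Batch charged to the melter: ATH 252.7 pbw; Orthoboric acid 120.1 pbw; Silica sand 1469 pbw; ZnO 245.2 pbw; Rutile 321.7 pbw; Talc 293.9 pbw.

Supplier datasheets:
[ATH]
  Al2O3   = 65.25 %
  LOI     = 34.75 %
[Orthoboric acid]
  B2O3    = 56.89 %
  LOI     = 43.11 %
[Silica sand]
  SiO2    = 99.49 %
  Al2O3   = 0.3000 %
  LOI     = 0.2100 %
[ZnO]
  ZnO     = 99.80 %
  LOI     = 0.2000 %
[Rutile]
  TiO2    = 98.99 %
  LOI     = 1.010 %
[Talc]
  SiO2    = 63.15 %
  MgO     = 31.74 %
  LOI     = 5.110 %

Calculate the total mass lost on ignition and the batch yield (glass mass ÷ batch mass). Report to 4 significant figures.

Rounding to four significant digits applies to every in-between result as printed; each numeric step maintains exact precision all the way through — every reported value takes just one rounding. All derived quantities (glass mass, six oxide percentages, the yield, the totals, LOI) are re-derived using the weight values at 2541 pbw of glass in full float precision, exactly as shown in the question or the answer.
Per-material ignition loss:
  ATH: 252.7 × 0.3475 = 87.81 pbw
  Orthoboric acid: 120.1 × 0.4311 = 51.78 pbw
  Silica sand: 1469 × 0.002100 = 3.085 pbw
  ZnO: 245.2 × 0.002000 = 0.4904 pbw
  Rutile: 321.7 × 0.01010 = 3.249 pbw
  Talc: 293.9 × 0.05110 = 15.02 pbw
Total LOI = 161.4 pbw
Glass = batch − LOI = 2703 − 161.4 = 2541 pbw

LOI loss = 161.4 pbw; glass = 2541 pbw; yield = 94.03%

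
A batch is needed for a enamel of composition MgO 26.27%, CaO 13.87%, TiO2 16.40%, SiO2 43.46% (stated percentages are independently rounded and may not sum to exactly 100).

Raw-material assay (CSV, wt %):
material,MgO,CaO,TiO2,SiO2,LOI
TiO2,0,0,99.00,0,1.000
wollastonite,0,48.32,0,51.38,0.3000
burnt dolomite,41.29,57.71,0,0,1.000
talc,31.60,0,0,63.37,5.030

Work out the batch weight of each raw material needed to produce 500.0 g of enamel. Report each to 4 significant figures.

Values along the way are shown, with 4-significant-figure rounding, between the steps — the working math holds full precision through the solve. Each reported number undergoes a single rounding. The derived quantities (the four compositions, net glass mass, the yield, ignition loss, totals) are rebuilt from the batch weights per 500.0 g of glass at full float precision exactly as shown in problem or answer.
The oxide mass targets at 500.0 g enamel:
  MgO: 26.27% × 500.0 = 131.4 g
  CaO: 13.87% × 500.0 = 69.35 g
  TiO2: 16.40% × 500.0 = 82.00 g
  SiO2: 43.46% × 500.0 = 217.3 g
Sums-versus-targets review from the weights as reported, under the basis named above (oxide sums agree with the targets within answer rounding):
  MgO: 83.13·0.4129 + 307.0·0.3160 = 131.3 g (target 131.4 g)
  CaO: 44.24·0.4832 + 83.13·0.5771 = 69.35 g (target 69.35 g)
  TiO2: 82.83·0.9900 = 82.00 g (target 82.00 g)
  SiO2: 44.24·0.5138 + 307.0·0.6337 = 217.3 g (target 217.3 g)
Glass-mass sanity pass: batch Σ − ignition loss = 500.0 g (the Σ of target masses is 500.0 g; basis as stated: 500.0 g — deltas are rounding alone).
Adding the batch up: Σ batch = 517.2 g; LOI removed, Σ of batch·LOI: 17.23 g; yield: glass divided by total = 96.67%.

Batch per 500.0 g enamel:
  TiO2: 82.83 g
  wollastonite: 44.24 g
  burnt dolomite: 83.13 g
  talc: 307.0 g
Total batch = 517.2 g; LOI loss = 17.23 g; yield = 96.67%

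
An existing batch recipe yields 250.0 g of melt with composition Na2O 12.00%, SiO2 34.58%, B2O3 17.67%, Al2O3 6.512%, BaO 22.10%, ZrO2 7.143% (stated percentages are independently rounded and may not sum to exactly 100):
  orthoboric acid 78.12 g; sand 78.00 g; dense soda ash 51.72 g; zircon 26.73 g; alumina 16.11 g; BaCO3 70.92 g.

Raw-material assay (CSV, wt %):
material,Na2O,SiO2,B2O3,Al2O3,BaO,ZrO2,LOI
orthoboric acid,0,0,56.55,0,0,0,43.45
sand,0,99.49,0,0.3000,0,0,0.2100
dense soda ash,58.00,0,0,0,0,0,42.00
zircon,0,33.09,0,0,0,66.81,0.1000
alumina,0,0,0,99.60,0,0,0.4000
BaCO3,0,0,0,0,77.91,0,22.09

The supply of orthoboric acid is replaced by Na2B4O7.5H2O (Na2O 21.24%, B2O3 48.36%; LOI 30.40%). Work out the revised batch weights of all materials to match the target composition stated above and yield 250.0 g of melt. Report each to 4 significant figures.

Values along the way are displayed rounded to four significant figures within the worked lines. All arithmetic keeps exact precision in every operation; each reported number takes a single rounding — the derived quantities, which include ignition loss, yield, totals, glass mass, six oxide percentages, are computed in full precision, as written in the question or the answer, from the batch weights on 250.0 g of glass.
Target oxide masses per 250.0 g melt:
  Na2O: 12.00% × 250.0 = 30.00 g
  SiO2: 34.58% × 250.0 = 86.45 g
  B2O3: 17.67% × 250.0 = 44.18 g
  Al2O3: 6.512% × 250.0 = 16.28 g
  BaO: 22.10% × 250.0 = 55.25 g
  ZrO2: 7.143% × 250.0 = 17.86 g
A balance pass over the oxides, from the weights as reported, at the basis given (summed amounts equal target values inside rounding margins):
  Na2O: 91.35·0.2124 + 18.27·0.5800 = 30.00 g (target 30.00 g)
  SiO2: 78.00·0.9949 + 26.73·0.3309 = 86.45 g (target 86.45 g)
  B2O3: 91.35·0.4836 = 44.18 g (target 44.18 g)
  Al2O3: 78.00·0.003000 + 16.11·0.9960 = 16.28 g (target 16.28 g)
  BaO: 70.92·0.7791 = 55.25 g (target 55.25 g)
  ZrO2: 26.73·0.6681 = 17.86 g (target 17.86 g)
Glass-mass sanity pass: batch total minus LOI = 250.0 g (oxide target masses add up to 250.0 g; the stated basis being 250.0 g — differing by rounding only).
Batch grand total — Σ batch = 301.4 g; LOI removed, Σ of batch·LOI: 51.36 g; yield, glass over the total, = 82.96%.

Revised batch per 250.0 g melt:
  Na2B4O7.5H2O: 91.35 g
  sand: 78.00 g
  dense soda ash: 18.27 g
  zircon: 26.73 g
  alumina: 16.11 g
  BaCO3: 70.92 g
Total batch = 301.4 g; LOI loss = 51.36 g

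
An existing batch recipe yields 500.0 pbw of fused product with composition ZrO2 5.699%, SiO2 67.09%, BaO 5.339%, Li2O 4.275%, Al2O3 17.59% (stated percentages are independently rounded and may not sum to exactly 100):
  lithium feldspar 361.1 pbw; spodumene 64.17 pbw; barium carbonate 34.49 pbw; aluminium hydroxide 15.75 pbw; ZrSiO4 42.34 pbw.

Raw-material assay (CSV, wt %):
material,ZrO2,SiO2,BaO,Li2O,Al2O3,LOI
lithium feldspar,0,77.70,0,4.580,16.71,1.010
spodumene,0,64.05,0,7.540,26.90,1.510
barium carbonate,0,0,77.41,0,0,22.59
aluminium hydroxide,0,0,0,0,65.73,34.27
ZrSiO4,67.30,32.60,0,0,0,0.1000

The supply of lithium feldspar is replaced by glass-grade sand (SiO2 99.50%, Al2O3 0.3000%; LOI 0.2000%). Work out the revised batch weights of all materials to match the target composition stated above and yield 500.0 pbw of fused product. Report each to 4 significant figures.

Revised batch per 500.0 pbw fused product:
  glass-grade sand: 140.8 pbw
  spodumene: 283.5 pbw
  barium carbonate: 34.49 pbw
  aluminium hydroxide: 17.14 pbw
  ZrSiO4: 42.34 pbw
Total batch = 518.3 pbw; LOI loss = 18.27 pbw

Exact precision is held end to end. In-progress results are shown rounded to four significant digits in the printout — every reported value is rounded exactly once. All derived quantities (totals, net glass mass, ignition loss, five oxide percentages, the yield) are rebuilt in exact precision from the weighed amounts on 500.0 pbw of glass as given in either problem or answer.
Per-oxide target masses for 500.0 pbw fused product:
  ZrO2: 5.699% × 500.0 = 28.50 pbw
  SiO2: 67.09% × 500.0 = 335.4 pbw
  BaO: 5.339% × 500.0 = 26.70 pbw
  Li2O: 4.275% × 500.0 = 21.38 pbw
  Al2O3: 17.59% × 500.0 = 87.95 pbw
Verifying the oxide balance given the weights on record, versus the basis set out (sums match the target masses modulo rounding of the values):
  ZrO2: 42.34·0.6730 = 28.49 pbw (target 28.50 pbw)
  SiO2: 140.8·0.9950 + 283.5·0.6405 + 42.34·0.3260 = 335.5 pbw (target 335.4 pbw)
  BaO: 34.49·0.7741 = 26.70 pbw (target 26.70 pbw)
  Li2O: 283.5·0.07540 = 21.38 pbw (target 21.38 pbw)
  Al2O3: 140.8·0.003000 + 283.5·0.2690 + 17.14·0.6573 = 87.95 pbw (target 87.95 pbw)
Glass mass check: batch Σ − ignition loss = 500.0 pbw (summing oxide targets gives 500.0 pbw; with the basis standing at 500.0 pbw — differing by rounding only).
Total batch = Σ batch = 518.3 pbw; the LOI term Σ batch·LOI equals 18.27 pbw; glass ÷ batch gives a yield of 96.47%.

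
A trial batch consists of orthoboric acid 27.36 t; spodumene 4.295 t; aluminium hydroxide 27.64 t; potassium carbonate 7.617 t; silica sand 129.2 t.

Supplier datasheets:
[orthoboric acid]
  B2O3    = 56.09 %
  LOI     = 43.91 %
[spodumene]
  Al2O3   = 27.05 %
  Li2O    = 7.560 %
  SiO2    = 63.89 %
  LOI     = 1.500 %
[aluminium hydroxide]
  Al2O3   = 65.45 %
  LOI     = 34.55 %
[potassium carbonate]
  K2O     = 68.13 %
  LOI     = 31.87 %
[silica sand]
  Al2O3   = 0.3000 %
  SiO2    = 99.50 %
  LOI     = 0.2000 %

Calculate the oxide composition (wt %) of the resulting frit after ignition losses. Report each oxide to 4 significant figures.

Glass mass = 171.8 t (batch 196.1 − LOI 24.31).
Composition: B2O3 8.933%, Al2O3 11.43%, K2O 3.021%, Li2O 0.1890%, SiO2 76.43%

Mid-chain values appear rounded to four significant digits on the page; exact precision is held in all steps. Exactly one rounding goes into every reported figure — all derived quantities (glass mass, yield, LOI, totals, five oxide percentages) are rebuilt from the batch weights at 171.8 t of glass in full precision exactly as shown in question or answer.
Per-oxide mass from batch:
  B2O3: 27.36·0.5609 = 15.35 t
  Al2O3: 4.295·0.2705 + 27.64·0.6545 + 129.2·0.003000 = 19.64 t
  K2O: 7.617·0.6813 = 5.189 t
  Li2O: 4.295·0.07560 = 0.3247 t
  SiO2: 4.295·0.6389 + 129.2·0.9950 = 131.3 t
LOI: 27.36·0.4391 + 4.295·0.01500 + 27.64·0.3455 + 7.617·0.3187 + 129.2·0.002000 = 24.31 t
Glass = total batch minus LOI = 196.1 − 24.31 = 171.8 t (consistent with Σ oxide mass)
each oxide over glass, ×100, is wt %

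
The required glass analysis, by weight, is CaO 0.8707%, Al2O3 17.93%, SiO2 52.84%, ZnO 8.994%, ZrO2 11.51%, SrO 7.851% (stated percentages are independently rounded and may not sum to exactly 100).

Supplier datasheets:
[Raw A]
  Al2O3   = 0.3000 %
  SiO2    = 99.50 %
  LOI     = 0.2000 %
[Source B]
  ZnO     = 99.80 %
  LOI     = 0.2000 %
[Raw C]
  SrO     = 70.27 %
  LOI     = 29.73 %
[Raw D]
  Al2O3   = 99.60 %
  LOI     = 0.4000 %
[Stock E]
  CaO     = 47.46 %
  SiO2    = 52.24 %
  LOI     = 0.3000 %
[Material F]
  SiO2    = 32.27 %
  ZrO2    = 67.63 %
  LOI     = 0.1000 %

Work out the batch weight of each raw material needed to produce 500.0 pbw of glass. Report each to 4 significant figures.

Full float precision is maintained from start to finish — values along the way are printed, rounded to four significant digits, in the working. Every reported figure takes just one rounding; all derived quantities, including totals, ignition loss, the yield, glass mass, the six compositions, are recomputed using the weight values per 500.0 pbw of glass at full float precision, as quoted within problem or answer.
The oxide mass targets at 500.0 pbw glass:
  CaO: 0.8707% × 500.0 = 4.354 pbw
  Al2O3: 17.93% × 500.0 = 89.65 pbw
  SiO2: 52.84% × 500.0 = 264.2 pbw
  ZnO: 8.994% × 500.0 = 44.97 pbw
  ZrO2: 11.51% × 500.0 = 57.55 pbw
  SrO: 7.851% × 500.0 = 39.26 pbw
Balance tally, oxide-wise, given the weights on record, versus the basis set out (sums match the target masses up to rounding of the answer):
  CaO: 9.173·0.4746 = 4.354 pbw (target 4.354 pbw)
  Al2O3: 233.1·0.003000 + 89.31·0.9960 = 89.65 pbw (target 89.65 pbw)
  SiO2: 233.1·0.9950 + 9.173·0.5224 + 85.10·0.3227 = 264.2 pbw (target 264.2 pbw)
  ZnO: 45.06·0.9980 = 44.97 pbw (target 44.97 pbw)
  ZrO2: 85.10·0.6763 = 57.55 pbw (target 57.55 pbw)
  SrO: 55.86·0.7027 = 39.25 pbw (target 39.26 pbw)
Glass-mass closure: total charge less LOI = 500.0 pbw (targets for the oxides total 500.0 pbw; with the basis standing at 500.0 pbw — deltas are rounding alone).
Batch total: Σ batch = 517.6 pbw; LOI loss = Σ batch·LOI = 17.63 pbw; yield, glass over the total, = 96.59%.

Batch per 500.0 pbw glass:
  Raw A: 233.1 pbw
  Source B: 45.06 pbw
  Raw C: 55.86 pbw
  Raw D: 89.31 pbw
  Stock E: 9.173 pbw
  Material F: 85.10 pbw
Total batch = 517.6 pbw; LOI loss = 17.63 pbw; yield = 96.59%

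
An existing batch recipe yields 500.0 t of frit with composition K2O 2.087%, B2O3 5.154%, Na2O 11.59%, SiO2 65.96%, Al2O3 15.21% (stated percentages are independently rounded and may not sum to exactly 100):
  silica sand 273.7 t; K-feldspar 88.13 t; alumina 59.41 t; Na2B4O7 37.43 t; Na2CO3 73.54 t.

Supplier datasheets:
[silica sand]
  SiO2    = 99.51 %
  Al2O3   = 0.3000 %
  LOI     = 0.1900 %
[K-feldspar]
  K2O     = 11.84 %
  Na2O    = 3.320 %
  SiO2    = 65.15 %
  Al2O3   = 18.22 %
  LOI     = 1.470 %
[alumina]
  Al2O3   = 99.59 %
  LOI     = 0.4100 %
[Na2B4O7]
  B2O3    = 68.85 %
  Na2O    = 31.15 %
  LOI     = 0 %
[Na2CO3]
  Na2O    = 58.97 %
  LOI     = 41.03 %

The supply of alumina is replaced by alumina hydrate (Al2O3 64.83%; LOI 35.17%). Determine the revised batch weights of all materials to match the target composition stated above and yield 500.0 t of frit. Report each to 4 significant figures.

All arithmetic runs at full precision at all times. Values along the way are printed, rounded to 4 significant digits, in the printout. Each reported number takes a single rounding; derived quantities are computed in exact precision (the totals, the five compositions, the yield, LOI, glass mass) using the weight values on 500.0 t of glass, as given in the problem or answer text.
Target oxide masses per 500.0 t frit:
  K2O: 2.087% × 500.0 = 10.44 t
  B2O3: 5.154% × 500.0 = 25.77 t
  Na2O: 11.59% × 500.0 = 57.95 t
  SiO2: 65.96% × 500.0 = 329.8 t
  Al2O3: 15.21% × 500.0 = 76.05 t
Mass-balance tally per oxide with the batch weights as given, relative to the basis at hand (summed amounts equal target values given rounding of the digits):
  K2O: 88.13·0.1184 = 10.43 t (target 10.44 t)
  B2O3: 37.43·0.6885 = 25.77 t (target 25.77 t)
  Na2O: 88.13·0.03320 + 37.43·0.3115 + 73.54·0.5897 = 57.95 t (target 57.95 t)
  SiO2: 273.7·0.9951 + 88.13·0.6515 = 329.8 t (target 329.8 t)
  Al2O3: 273.7·0.003000 + 88.13·0.1822 + 91.27·0.6483 = 76.05 t (target 76.05 t)
The glass-mass cross-check: total charge less LOI = 500.0 t (the targets, summed, come to 500.0 t; versus the stated basis of 500.0 t — deltas are rounding alone).
Batch grand total — Σ batch = 564.1 t; the LOI term Σ batch·LOI equals 64.09 t; yield = glass ÷ total batch = 88.64%.

Revised batch per 500.0 t frit:
  silica sand: 273.7 t
  K-feldspar: 88.13 t
  alumina hydrate: 91.27 t
  Na2B4O7: 37.43 t
  Na2CO3: 73.54 t
Total batch = 564.1 t; LOI loss = 64.09 t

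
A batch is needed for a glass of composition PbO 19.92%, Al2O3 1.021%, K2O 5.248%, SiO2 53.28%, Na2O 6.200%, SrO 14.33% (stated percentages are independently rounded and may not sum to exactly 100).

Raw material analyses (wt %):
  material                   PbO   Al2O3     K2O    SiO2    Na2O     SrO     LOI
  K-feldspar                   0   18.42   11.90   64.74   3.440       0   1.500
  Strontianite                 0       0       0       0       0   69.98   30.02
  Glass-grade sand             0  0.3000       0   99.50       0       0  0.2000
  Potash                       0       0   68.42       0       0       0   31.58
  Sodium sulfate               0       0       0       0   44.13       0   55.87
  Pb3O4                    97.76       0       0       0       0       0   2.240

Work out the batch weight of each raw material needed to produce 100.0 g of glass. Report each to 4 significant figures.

Each numeric step maintains full float precision from first step to last. Working values are displayed (rounded to four significant figures) as written. Exactly one rounding lands on every reported number. The derived quantities, which include glass mass, the yield, the six compositions, ignition loss, the totals, are carried at full precision, as written in the question or the answer, starting from the weights on 100.0 g of glass.
Oxide-by-oxide targets in 100.0 g glass:
  PbO: 19.92% × 100.0 = 19.92 g
  Al2O3: 1.021% × 100.0 = 1.021 g
  K2O: 5.248% × 100.0 = 5.248 g
  SiO2: 53.28% × 100.0 = 53.28 g
  Na2O: 6.200% × 100.0 = 6.200 g
  SrO: 14.33% × 100.0 = 14.33 g
Verifying the oxide balance using the reported weights, under the basis named above (target by target, the sums agree given rounding of the digits):
  PbO: 20.38·0.9776 = 19.92 g (target 19.92 g)
  Al2O3: 4.721·0.1842 + 50.48·0.003000 = 1.021 g (target 1.021 g)
  K2O: 4.721·0.1190 + 6.849·0.6842 = 5.248 g (target 5.248 g)
  SiO2: 4.721·0.6474 + 50.48·0.9950 = 53.28 g (target 53.28 g)
  Na2O: 4.721·0.03440 + 13.68·0.4413 = 6.199 g (target 6.200 g)
  SrO: 20.48·0.6998 = 14.33 g (target 14.33 g)
Glass mass check: batch Σ − ignition loss = 100.0 g (targets for the oxides total 100.0 g; the stated basis being 100.0 g — differing by rounding only).
Whole-batch sum: Σ batch = 116.6 g; LOI loss = Σ batch·LOI = 16.58 g; the yield ratio, glass ÷ batch: 85.78%.

Batch per 100.0 g glass:
  K-feldspar: 4.721 g
  Strontianite: 20.48 g
  Glass-grade sand: 50.48 g
  Potash: 6.849 g
  Sodium sulfate: 13.68 g
  Pb3O4: 20.38 g
Total batch = 116.6 g; LOI loss = 16.58 g; yield = 85.78%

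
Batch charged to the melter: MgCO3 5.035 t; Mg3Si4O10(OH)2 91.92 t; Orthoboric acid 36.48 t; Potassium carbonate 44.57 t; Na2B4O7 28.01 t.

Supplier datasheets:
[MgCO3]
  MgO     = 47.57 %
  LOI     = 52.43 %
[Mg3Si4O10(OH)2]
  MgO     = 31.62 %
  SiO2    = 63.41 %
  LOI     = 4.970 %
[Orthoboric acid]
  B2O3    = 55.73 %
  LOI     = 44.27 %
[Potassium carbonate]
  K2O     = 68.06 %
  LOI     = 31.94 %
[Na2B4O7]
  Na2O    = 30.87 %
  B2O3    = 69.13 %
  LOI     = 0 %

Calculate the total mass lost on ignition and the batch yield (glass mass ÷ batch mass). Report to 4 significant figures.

Intermediates are printed (rounded to 4 significant digits) in the working — every computation maintains exact precision through the solve — exactly one rounding goes into every reported number; all derived quantities (ignition loss, totals, net glass mass, the yield, five oxide percentages) are rebuilt using the weight values on 168.4 t of glass in full precision exactly as shown in problem or answer.
Material-by-material LOI:
  MgCO3: 5.035 × 0.5243 = 2.640 t
  Mg3Si4O10(OH)2: 91.92 × 0.04970 = 4.568 t
  Orthoboric acid: 36.48 × 0.4427 = 16.15 t
  Potassium carbonate: 44.57 × 0.3194 = 14.24 t
  Na2B4O7: 28.01 × 0 = 0 t
Total LOI = 37.59 t
Glass = batch − LOI = 206.0 − 37.59 = 168.4 t

LOI loss = 37.59 t; glass = 168.4 t; yield = 81.75%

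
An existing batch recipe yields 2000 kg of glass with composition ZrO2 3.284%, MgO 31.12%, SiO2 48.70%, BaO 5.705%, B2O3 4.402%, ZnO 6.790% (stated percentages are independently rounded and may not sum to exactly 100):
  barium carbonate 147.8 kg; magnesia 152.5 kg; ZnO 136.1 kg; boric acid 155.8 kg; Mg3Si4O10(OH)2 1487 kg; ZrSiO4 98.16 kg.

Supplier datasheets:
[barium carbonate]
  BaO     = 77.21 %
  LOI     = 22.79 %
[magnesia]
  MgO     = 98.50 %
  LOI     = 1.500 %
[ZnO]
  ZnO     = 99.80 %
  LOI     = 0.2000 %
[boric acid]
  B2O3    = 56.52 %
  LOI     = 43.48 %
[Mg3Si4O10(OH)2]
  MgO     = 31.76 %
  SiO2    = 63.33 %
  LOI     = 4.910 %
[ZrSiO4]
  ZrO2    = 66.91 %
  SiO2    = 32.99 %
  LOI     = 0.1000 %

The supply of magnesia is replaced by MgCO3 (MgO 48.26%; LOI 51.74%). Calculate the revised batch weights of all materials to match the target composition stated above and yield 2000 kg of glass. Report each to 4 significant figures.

Revised batch per 2000 kg glass:
  barium carbonate: 147.8 kg
  MgCO3: 311.2 kg
  ZnO: 136.1 kg
  boric acid: 155.8 kg
  Mg3Si4O10(OH)2: 1487 kg
  ZrSiO4: 98.16 kg
Total batch = 2336 kg; LOI loss = 335.8 kg

All internal work holds full float precision at all times; mid-chain values are shown rounded to four significant figures in the printout — every reported value takes just one rounding; all derived quantities (totals, ignition loss, net glass mass, the six compositions, yield) are recomputed at full precision using the weight values on 2000 kg of glass, as quoted within question or answer.
Target oxide masses per 2000 kg glass:
  ZrO2: 3.284% × 2000 = 65.68 kg
  MgO: 31.12% × 2000 = 622.4 kg
  SiO2: 48.70% × 2000 = 974.0 kg
  BaO: 5.705% × 2000 = 114.1 kg
  B2O3: 4.402% × 2000 = 88.04 kg
  ZnO: 6.790% × 2000 = 135.8 kg
Checking each oxide sum on the weights just shown, on the stated basis (target by target, the sums agree up to rounding of the answer):
  ZrO2: 98.16·0.6691 = 65.68 kg (target 65.68 kg)
  MgO: 311.2·0.4826 + 1487·0.3176 = 622.5 kg (target 622.4 kg)
  SiO2: 1487·0.6333 + 98.16·0.3299 = 974.1 kg (target 974.0 kg)
  BaO: 147.8·0.7721 = 114.1 kg (target 114.1 kg)
  B2O3: 155.8·0.5652 = 88.06 kg (target 88.04 kg)
  ZnO: 136.1·0.9980 = 135.8 kg (target 135.8 kg)
Glass-mass sanity pass: the batch minus its LOI: 2000 kg (oxide target masses add up to 2000 kg; the stated basis being 2000 kg — gaps are rounding artifacts).
Batch grand total — Σ batch = 2336 kg; LOI loss = Σ batch·LOI = 335.8 kg; yield: glass divided by total = 85.62%.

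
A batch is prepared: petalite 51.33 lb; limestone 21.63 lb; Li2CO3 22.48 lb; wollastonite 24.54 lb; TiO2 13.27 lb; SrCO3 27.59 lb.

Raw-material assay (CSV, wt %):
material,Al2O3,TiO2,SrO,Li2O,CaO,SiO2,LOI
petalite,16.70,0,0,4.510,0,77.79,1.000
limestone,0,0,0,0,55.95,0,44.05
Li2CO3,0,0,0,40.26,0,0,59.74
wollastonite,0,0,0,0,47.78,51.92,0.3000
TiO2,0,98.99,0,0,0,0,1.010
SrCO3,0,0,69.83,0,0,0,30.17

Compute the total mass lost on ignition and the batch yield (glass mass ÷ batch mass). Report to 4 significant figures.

LOI loss = 32.00 lb; glass = 128.8 lb; yield = 80.10%

In-progress results appear with 4-significant-figure rounding within the worked lines; all internal work maintains exact precision all the way through. A single rounding produces every reported figure — all derived quantities, including six oxide percentages, ignition loss, the totals, yield, glass mass, are recomputed starting from the weights at 128.8 lb of glass in exact precision exactly as printed in the question or the answer.
LOI of each material in turn:
  petalite: 51.33 × 0.01000 = 0.5133 lb
  limestone: 21.63 × 0.4405 = 9.528 lb
  Li2CO3: 22.48 × 0.5974 = 13.43 lb
  wollastonite: 24.54 × 0.003000 = 0.07362 lb
  TiO2: 13.27 × 0.01010 = 0.1340 lb
  SrCO3: 27.59 × 0.3017 = 8.324 lb
Total LOI = 32.00 lb
Glass = batch − LOI = 160.8 − 32.00 = 128.8 lb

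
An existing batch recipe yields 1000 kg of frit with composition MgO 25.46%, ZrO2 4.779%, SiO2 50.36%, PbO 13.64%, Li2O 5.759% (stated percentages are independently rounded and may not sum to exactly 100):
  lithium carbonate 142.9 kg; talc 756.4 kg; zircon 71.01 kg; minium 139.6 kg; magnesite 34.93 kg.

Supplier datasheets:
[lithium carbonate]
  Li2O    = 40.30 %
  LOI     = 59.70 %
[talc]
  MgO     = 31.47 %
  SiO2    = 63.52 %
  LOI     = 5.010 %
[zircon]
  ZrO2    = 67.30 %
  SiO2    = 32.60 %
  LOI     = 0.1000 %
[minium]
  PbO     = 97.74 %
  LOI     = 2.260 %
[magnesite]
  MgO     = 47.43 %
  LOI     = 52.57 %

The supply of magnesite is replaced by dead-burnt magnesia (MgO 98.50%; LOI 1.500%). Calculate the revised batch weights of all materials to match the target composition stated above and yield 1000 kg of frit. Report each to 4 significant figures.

All internal work runs at full float precision in every operation — in-progress results are shown with 4-significant-figure rounding when written out — a single rounding finalizes each reported value; the derived quantities are re-derived in full precision (the totals, yield, five oxide percentages, glass mass, LOI) using the weight values per 1000 kg of glass as given in problem or answer.
Oxide-by-oxide targets in 1000 kg frit:
  MgO: 25.46% × 1000 = 254.6 kg
  ZrO2: 4.779% × 1000 = 47.79 kg
  SiO2: 50.36% × 1000 = 503.6 kg
  PbO: 13.64% × 1000 = 136.4 kg
  Li2O: 5.759% × 1000 = 57.59 kg
A balance pass over the oxides, from the weights as reported, relative to the basis at hand (delivered sums recover each target within answer rounding):
  MgO: 756.4·0.3147 + 16.82·0.9850 = 254.6 kg (target 254.6 kg)
  ZrO2: 71.01·0.6730 = 47.79 kg (target 47.79 kg)
  SiO2: 756.4·0.6352 + 71.01·0.3260 = 503.6 kg (target 503.6 kg)
  PbO: 139.6·0.9774 = 136.4 kg (target 136.4 kg)
  Li2O: 142.9·0.4030 = 57.59 kg (target 57.59 kg)
Mass balance on the glass: Σ batch − LOI loss = 1000 kg (the Σ of target masses is 1000 kg; the stated basis being 1000 kg — gaps are rounding artifacts).
Total batch = Σ batch = 1127 kg; Σ batch·LOI gives LOI loss = 126.7 kg; yield = glass ÷ total batch = 88.76%.

Revised batch per 1000 kg frit:
  lithium carbonate: 142.9 kg
  talc: 756.4 kg
  zircon: 71.01 kg
  minium: 139.6 kg
  dead-burnt magnesia: 16.82 kg
Total batch = 1127 kg; LOI loss = 126.7 kg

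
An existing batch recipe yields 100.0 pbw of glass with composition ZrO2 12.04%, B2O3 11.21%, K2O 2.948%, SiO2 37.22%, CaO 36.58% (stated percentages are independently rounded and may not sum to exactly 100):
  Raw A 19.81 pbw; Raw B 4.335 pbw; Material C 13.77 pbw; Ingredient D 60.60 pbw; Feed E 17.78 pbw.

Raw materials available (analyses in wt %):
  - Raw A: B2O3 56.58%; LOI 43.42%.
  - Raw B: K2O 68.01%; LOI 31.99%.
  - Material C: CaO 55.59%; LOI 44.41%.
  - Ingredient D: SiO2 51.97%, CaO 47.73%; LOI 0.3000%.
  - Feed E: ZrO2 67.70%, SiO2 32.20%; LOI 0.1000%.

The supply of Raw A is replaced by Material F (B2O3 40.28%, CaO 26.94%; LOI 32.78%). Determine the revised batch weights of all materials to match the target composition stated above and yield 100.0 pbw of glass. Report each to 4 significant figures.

All arithmetic keeps full precision at all times. Values along the way appear rounded to four significant figures in the printout — exactly one rounding goes into every reported figure. All derived quantities are rebuilt at exact precision (yield, glass mass, totals, the five compositions, ignition loss) from the batch weights for 100.0 pbw of glass precisely as stated by the problem or answer text.
Target masses of each oxide per 100.0 pbw glass:
  ZrO2: 12.04% × 100.0 = 12.04 pbw
  B2O3: 11.21% × 100.0 = 11.21 pbw
  K2O: 2.948% × 100.0 = 2.948 pbw
  SiO2: 37.22% × 100.0 = 37.22 pbw
  CaO: 36.58% × 100.0 = 36.58 pbw
Verifying the oxide balance from the weights as reported, under the basis named above (sum by sum, the targets are met modulo rounding of the values):
  ZrO2: 17.78·0.6770 = 12.04 pbw (target 12.04 pbw)
  B2O3: 27.83·0.4028 = 11.21 pbw (target 11.21 pbw)
  K2O: 4.335·0.6801 = 2.948 pbw (target 2.948 pbw)
  SiO2: 60.60·0.5197 + 17.78·0.3220 = 37.22 pbw (target 37.22 pbw)
  CaO: 27.83·0.2694 + 0.2851·0.5559 + 60.60·0.4773 = 36.58 pbw (target 36.58 pbw)
Glass-mass bookkeeping: batch total minus LOI = 99.99 pbw (per-oxide target masses sum to 100.0 pbw; against the stated basis, 100.0 pbw — a pure rounding effect).
Adding the batch up: Σ batch = 110.8 pbw; loss to ignition Σ batch·LOI = 10.84 pbw; yield: glass divided by total = 90.22%.

Revised batch per 100.0 pbw glass:
  Material F: 27.83 pbw
  Raw B: 4.335 pbw
  Material C: 0.2851 pbw
  Ingredient D: 60.60 pbw
  Feed E: 17.78 pbw
Total batch = 110.8 pbw; LOI loss = 10.84 pbw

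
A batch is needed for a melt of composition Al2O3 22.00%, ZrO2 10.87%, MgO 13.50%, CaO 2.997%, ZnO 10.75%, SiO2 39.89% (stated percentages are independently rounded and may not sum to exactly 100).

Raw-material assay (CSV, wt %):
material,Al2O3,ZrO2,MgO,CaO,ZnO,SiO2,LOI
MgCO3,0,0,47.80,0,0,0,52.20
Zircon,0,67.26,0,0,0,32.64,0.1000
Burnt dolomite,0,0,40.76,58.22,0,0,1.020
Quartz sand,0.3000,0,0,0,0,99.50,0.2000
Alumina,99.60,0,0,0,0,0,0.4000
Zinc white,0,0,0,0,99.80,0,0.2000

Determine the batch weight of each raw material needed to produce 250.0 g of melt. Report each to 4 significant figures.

Mid-chain values are printed (rounded to 4 significant figures) alongside each step. Full precision is held in every operation. A single rounding finalizes each reported number. Derived quantities, which include glass mass, LOI, six oxide percentages, yield, totals, are carried in full float precision, as written in question or answer, starting from the weights on 250.0 g of glass.
Target oxide masses per 250.0 g melt:
  Al2O3: 22.00% × 250.0 = 55.00 g
  ZrO2: 10.87% × 250.0 = 27.18 g
  MgO: 13.50% × 250.0 = 33.75 g
  CaO: 2.997% × 250.0 = 7.492 g
  ZnO: 10.75% × 250.0 = 26.88 g
  SiO2: 39.89% × 250.0 = 99.72 g
Per-oxide balance check per the reported batch figures, against the basis in use (sums match the target masses up to rounding of the answer):
  Al2O3: 86.97·0.003000 + 54.96·0.9960 = 55.00 g (target 55.00 g)
  ZrO2: 40.40·0.6726 = 27.17 g (target 27.18 g)
  MgO: 59.63·0.4780 + 12.87·0.4076 = 33.75 g (target 33.75 g)
  CaO: 12.87·0.5822 = 7.493 g (target 7.492 g)
  ZnO: 26.93·0.9980 = 26.88 g (target 26.88 g)
  SiO2: 40.40·0.3264 + 86.97·0.9950 = 99.72 g (target 99.72 g)
Glass-mass closure: total batch − LOI = 250.0 g (the Σ of target masses is 250.0 g; the stated basis being 250.0 g — differing by rounding only).
Summing the batch: Σ batch = 281.8 g; ignition loss, Σ(batch × LOI) = 31.75 g; glass ÷ batch gives a yield of 88.73%.

Batch per 250.0 g melt:
  MgCO3: 59.63 g
  Zircon: 40.40 g
  Burnt dolomite: 12.87 g
  Quartz sand: 86.97 g
  Alumina: 54.96 g
  Zinc white: 26.93 g
Total batch = 281.8 g; LOI loss = 31.75 g; yield = 88.73%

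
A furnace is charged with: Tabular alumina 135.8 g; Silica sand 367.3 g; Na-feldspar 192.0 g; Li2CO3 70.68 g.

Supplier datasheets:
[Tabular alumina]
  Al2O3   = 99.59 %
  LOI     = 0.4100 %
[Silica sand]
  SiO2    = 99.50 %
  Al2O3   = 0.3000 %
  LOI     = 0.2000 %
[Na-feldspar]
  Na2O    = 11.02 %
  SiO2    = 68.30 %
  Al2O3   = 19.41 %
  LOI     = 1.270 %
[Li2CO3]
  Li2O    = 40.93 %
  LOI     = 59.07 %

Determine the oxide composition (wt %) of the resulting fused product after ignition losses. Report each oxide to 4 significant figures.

Working values are displayed rounded to 4 significant digits as written; all internal work runs at full float precision through every step; every reported number is rounded only once — the derived quantities (LOI, the totals, net glass mass, the yield, the four compositions) are carried starting from the weights per 720.3 g of glass in full precision, as they appear in the question or the answer.
Per-oxide mass from batch:
  Na2O: 192.0·0.1102 = 21.16 g
  Li2O: 70.68·0.4093 = 28.93 g
  SiO2: 367.3·0.9950 + 192.0·0.6830 = 496.6 g
  Al2O3: 135.8·0.9959 + 367.3·0.003000 + 192.0·0.1941 = 173.6 g
LOI: 135.8·0.004100 + 367.3·0.002000 + 192.0·0.01270 + 70.68·0.5907 = 45.48 g
Glass mass = batch − LOI = 765.8 − 45.48 = 720.3 g (equal to the oxide-mass sum)
each oxide over glass, ×100, is wt %

Glass mass = 720.3 g (batch 765.8 − LOI 45.48).
Composition: Na2O 2.937%, Li2O 4.016%, SiO2 68.94%, Al2O3 24.10%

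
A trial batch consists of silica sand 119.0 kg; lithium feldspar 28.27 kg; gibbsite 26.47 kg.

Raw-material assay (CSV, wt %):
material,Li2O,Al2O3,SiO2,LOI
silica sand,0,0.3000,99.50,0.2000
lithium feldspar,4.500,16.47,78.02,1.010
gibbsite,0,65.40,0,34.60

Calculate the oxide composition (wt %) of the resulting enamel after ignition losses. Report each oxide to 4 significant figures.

Glass mass = 164.1 kg (batch 173.7 − LOI 9.682).
Composition: Li2O 0.7754%, Al2O3 13.61%, SiO2 85.62%

Rounding to 4 significant digits applies to each mid-chain value as shown. The whole derivation holds full float precision all the way through. Each reported figure takes just one rounding. The derived quantities, which include the yield, the three compositions, glass mass, LOI, totals, are carried in exact precision, precisely as stated by question or answer, from the weighed amounts per 164.1 kg of glass.
Delivered oxide masses:
  Li2O: 28.27·0.04500 = 1.272 kg
  Al2O3: 119.0·0.003000 + 28.27·0.1647 + 26.47·0.6540 = 22.32 kg
  SiO2: 119.0·0.9950 + 28.27·0.7802 = 140.5 kg
LOI: 119.0·0.002000 + 28.27·0.01010 + 26.47·0.3460 = 9.682 kg
batch − LOI leaves glass = 173.7 − 9.682 = 164.1 kg (equal to the oxide-mass sum)
percent share: oxide ÷ glass, ×100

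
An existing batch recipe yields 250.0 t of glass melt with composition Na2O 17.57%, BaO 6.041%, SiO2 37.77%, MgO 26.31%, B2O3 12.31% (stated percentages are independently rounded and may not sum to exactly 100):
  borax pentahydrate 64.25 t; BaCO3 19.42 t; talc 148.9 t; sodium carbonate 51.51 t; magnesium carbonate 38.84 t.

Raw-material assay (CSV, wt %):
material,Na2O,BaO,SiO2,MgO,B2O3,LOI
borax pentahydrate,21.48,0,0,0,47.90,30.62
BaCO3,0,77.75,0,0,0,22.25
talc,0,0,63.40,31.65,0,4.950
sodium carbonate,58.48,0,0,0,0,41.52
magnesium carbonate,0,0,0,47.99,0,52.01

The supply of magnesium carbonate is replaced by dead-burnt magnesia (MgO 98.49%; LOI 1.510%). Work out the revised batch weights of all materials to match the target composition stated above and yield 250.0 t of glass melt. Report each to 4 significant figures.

Revised batch per 250.0 t glass melt:
  borax pentahydrate: 64.25 t
  BaCO3: 19.42 t
  talc: 148.9 t
  sodium carbonate: 51.51 t
  dead-burnt magnesia: 18.92 t
Total batch = 303.0 t; LOI loss = 53.04 t

Values along the way appear, rounded to 4 significant figures, within the worked lines; the whole derivation runs at full precision from start to finish — every reported result undergoes a single rounding — the derived quantities, including the totals, LOI, five oxide percentages, net glass mass, the yield, are carried from the weighed amounts for 250.0 t of glass in exact precision as set out in the problem or answer text.
Oxide mass targets, per 250.0 t glass melt:
  Na2O: 17.57% × 250.0 = 43.92 t
  BaO: 6.041% × 250.0 = 15.10 t
  SiO2: 37.77% × 250.0 = 94.42 t
  MgO: 26.31% × 250.0 = 65.78 t
  B2O3: 12.31% × 250.0 = 30.78 t
Per-oxide balance check from the weights as reported, relative to the basis at hand (delivered sums recover each target exact up to rounding of places):
  Na2O: 64.25·0.2148 + 51.51·0.5848 = 43.92 t (target 43.92 t)
  BaO: 19.42·0.7775 = 15.10 t (target 15.10 t)
  SiO2: 148.9·0.6340 = 94.40 t (target 94.42 t)
  MgO: 148.9·0.3165 + 18.92·0.9849 = 65.76 t (target 65.78 t)
  B2O3: 64.25·0.4790 = 30.78 t (target 30.78 t)
Glass-mass sanity pass: batch Σ − ignition loss = 250.0 t (oxide target masses add up to 250.0 t; against the stated basis, 250.0 t — differing by rounding only).
Whole-batch sum: Σ batch = 303.0 t; ignition loss, Σ(batch × LOI) = 53.04 t; yield: glass divided by total = 82.50%.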